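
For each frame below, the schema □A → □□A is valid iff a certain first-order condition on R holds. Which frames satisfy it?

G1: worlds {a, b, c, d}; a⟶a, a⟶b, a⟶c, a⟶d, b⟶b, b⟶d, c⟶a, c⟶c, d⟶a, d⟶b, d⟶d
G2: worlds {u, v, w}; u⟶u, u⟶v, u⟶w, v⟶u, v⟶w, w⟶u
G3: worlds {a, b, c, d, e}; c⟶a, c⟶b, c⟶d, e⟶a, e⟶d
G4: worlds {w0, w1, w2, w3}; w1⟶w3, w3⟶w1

G3

This is the axiom for transitivity; its first-order frame correspondent is ∀x ∀y ∀z (Rxy ∧ Ryz → Rxz).
G1: fails — Rca and Rab but not Rcb.
G2: fails — Rwu and Ruv but not Rwv.
G3: condition met.
G4: fails — Rw3w1 and Rw1w3 but not Rw3w3.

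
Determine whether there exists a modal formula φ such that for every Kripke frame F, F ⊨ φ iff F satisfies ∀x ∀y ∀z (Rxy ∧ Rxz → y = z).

Definable; ◇q → □q defines it

The condition is partial functionality. A defining modal formula is ◇q → □q.
Suppose ◇q→□q is valid. Take Rxy, Rxz and set V(q)={y}. Then ◇q at x, so □q at x, so q at z, i.e. z=y.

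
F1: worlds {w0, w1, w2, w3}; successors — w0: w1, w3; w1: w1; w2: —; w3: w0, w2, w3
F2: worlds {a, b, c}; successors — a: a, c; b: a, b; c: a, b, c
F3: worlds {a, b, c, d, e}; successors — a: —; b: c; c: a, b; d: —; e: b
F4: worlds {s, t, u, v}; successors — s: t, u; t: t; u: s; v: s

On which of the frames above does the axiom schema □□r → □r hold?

F1, F2

The schema corresponds to density: ∀x ∀y (Rxy → ∃z (Rxz ∧ Rzy)).
F1: satisfies the condition.
F2: satisfies the condition.
F3: fails — Rca but no z with Rcz and Rza.
F4: fails — Rus but no z with Ruz and Rzs.
Valid on: F1, F2.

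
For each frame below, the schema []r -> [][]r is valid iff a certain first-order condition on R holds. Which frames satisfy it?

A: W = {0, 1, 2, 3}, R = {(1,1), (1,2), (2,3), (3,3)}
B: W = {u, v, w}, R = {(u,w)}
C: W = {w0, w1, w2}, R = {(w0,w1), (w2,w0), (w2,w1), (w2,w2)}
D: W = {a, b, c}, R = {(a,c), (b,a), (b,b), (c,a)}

Frame correspondent (Sahlqvist): forall x forall y forall z (Rxy & Ryz -> Rxz) — i.e. transitivity.
A: fails — R12 and R23 but not R13.
B: ✓.
C: ✓.
D: fails — Rac and Rca but not Raa.

B, C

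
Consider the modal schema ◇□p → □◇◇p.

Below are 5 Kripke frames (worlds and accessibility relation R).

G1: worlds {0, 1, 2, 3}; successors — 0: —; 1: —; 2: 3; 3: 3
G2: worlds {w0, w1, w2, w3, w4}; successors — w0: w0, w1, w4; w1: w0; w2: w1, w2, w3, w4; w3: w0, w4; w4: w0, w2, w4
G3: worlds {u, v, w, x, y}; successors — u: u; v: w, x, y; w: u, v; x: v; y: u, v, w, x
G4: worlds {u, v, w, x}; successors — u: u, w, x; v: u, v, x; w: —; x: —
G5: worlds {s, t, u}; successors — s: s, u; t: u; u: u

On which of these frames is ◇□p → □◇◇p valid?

G1, G2, G5

This is the axiom for a generalized confluence (Geach) condition; its first-order frame correspondent is ∀x ∀y ∀z ((xRy ∧ xRz) → ∃w (yRw ∧ zR²w)).
G1: satisfies the condition.
G2: satisfies the condition.
G3: fails — vRw, vRx but no t with wRt and xR²t.
G4: fails — uRu, uRw but no t with uRt and wR²t.
G5: satisfies the condition.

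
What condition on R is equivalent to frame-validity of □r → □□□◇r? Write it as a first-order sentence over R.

∀x ∀z (xR³z → ∃w (xRw ∧ zRw))

This is a Sahlqvist (Geach-type) schema ◇^0□^1r → □^3◇^1r.
First-order correspondent: ∀x ∀z (xR³z → ∃w (xRw ∧ zRw)).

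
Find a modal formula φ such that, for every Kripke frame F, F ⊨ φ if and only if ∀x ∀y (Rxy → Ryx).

The condition is symmetry. The B schema q → □◇q defines it.

q → □◇q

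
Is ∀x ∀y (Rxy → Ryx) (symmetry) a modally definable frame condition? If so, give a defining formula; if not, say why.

Definable; r → □◇r defines it

Yes: it is symmetry, defined by the B schema r → □◇r.
Suppose r→□◇r is valid. Take Rxy and set V(r)={x}. Then r at x, so □◇r at x, so ◇r at y, so some z with Ryz has r; z=x, i.e. Ryx.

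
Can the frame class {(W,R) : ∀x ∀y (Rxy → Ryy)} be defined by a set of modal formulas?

This is a Sahlqvist condition; the T□ axiom □(□p → p) defines it.

Yes, by □(□p → p)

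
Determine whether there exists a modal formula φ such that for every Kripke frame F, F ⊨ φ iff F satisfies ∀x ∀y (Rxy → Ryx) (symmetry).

Yes — defined by p → □◇p

This is a Sahlqvist condition; the B axiom p → □◇p defines it.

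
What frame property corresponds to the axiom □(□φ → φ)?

Shift-reflexivity

Suppose □(□φ→φ) is valid. Take Rxy and set V(φ)={w : Ryw}. Then at y, □φ holds; since □(□φ→φ) at x, □φ→φ at y, so φ at y, i.e. Ryy.
The converse is a direct semantic check.
Frame condition: ∀x ∀y (Rxy → Ryy).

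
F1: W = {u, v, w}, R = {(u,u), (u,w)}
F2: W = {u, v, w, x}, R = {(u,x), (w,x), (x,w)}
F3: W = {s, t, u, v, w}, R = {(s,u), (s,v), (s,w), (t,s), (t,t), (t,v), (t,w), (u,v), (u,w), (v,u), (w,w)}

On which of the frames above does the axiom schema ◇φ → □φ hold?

F2

The schema corresponds to partial functionality: ∀x ∀y ∀z (Rxy ∧ Rxz → y = z).
F1: fails — u sees both u and w.
F2: condition met.
F3: fails — s sees both u and v.
Valid on: F2.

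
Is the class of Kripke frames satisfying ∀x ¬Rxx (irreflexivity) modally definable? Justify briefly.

No

If a class were modally definable it would be closed under surjective bounded morphisms (Goldblatt–Thomason).
The 3-cycle (worlds s,t,u with s→t→u→s) is irreflexive, and the map sending every world to a single reflexive point • is a surjective bounded morphism (forth: every edge maps to (•,•); back: every world has a successor). So any modal formula valid on the 3-cycle is also valid on the reflexive point, which is not irreflexive.
So no modal formula (or set of formulas) defines exactly the irreflexive frames.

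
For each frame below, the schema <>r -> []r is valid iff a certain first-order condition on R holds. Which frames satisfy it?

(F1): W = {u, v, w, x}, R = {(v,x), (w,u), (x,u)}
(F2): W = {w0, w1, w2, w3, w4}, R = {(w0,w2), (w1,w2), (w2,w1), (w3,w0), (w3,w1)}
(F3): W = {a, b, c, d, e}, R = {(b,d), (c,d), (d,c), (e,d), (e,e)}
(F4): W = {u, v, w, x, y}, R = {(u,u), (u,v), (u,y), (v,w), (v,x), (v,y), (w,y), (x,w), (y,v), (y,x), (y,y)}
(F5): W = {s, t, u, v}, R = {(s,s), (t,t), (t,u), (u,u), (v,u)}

This is the axiom for partial functionality; its first-order frame correspondent is forall x forall y forall z (Rxy & Rxz -> y = z).
(F1): satisfies the condition.
(F2): fails — w3 sees both w0 and w1.
(F3): fails — e sees both d and e.
(F4): fails — u sees both u and v.
(F5): fails — t sees both t and u.
Valid on: (F1).

(F1)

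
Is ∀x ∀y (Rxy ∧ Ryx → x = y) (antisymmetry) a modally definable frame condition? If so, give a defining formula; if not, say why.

Any modally definable frame class is closed under surjective bounded morphisms.
The 4-cycle (worlds 0,1,2,3 with 0→1→2→3→0) is antisymmetric. Sending even-indexed worlds to a and odd-indexed worlds to b is a surjective bounded morphism onto the two-world frame with a↔b, which is not antisymmetric.
Hence antisymmetry is not modally definable.

Not definable by any modal formula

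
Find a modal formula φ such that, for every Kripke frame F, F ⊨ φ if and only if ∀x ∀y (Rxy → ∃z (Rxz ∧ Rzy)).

□□r → □r

The condition is density. The C4 schema □□r → □r defines it.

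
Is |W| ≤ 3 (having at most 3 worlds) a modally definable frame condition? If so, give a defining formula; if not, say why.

Not definable by any modal formula

If a class were modally definable it would be closed under disjoint unions (Goldblatt–Thomason).
Any modal formula valid on each of 4 disjoint one-world frames is valid on their disjoint union (validity is preserved under disjoint unions). Each one-world frame has |W|=1≤3, but the union has |W|=4.
So the class is not modally definable.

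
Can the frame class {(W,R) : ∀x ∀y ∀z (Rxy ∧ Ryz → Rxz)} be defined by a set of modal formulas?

The condition is transitivity. A defining modal formula is □p → □□p.
Suppose □p→□□p is valid. Take Rxy, Ryz and set V(p)={w : Rxw}. Then □p at x, so □□p at x, so □p at y, so p at z, i.e. Rxz.

Yes — defined by □p → □□p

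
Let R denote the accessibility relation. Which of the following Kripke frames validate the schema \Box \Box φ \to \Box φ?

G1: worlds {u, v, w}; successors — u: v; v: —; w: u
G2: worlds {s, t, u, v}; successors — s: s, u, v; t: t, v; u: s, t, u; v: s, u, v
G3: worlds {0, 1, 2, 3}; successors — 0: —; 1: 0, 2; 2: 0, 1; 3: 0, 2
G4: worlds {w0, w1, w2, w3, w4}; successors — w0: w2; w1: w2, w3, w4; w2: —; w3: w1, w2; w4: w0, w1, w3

This is the axiom for density; its first-order frame correspondent is \forall x \forall y (Rxy \to \exists z (Rxz \wedge Rzy)).
G1: fails — Ruv but no z with Ruz and Rzv.
G2: condition met.
G3: fails — R32 but no z with R3z and Rz2.
G4: fails — Rw3w1 but no z with Rw3z and Rzw1.
Valid on: G2.

G2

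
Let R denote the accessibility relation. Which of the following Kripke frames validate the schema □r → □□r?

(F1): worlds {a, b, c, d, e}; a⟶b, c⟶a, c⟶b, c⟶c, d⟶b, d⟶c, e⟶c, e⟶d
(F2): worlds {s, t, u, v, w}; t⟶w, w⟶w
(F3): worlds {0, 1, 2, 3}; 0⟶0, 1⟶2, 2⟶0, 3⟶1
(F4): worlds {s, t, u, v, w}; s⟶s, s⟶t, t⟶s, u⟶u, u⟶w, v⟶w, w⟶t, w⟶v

This is the axiom for transitivity; its first-order frame correspondent is ∀x ∀y ∀z (Rxy ∧ Ryz → Rxz).
(F1): fails — Rdc and Rca but not Rda.
(F2): holds.
(F3): fails — R12 and R20 but not R10.
(F4): fails — Rwt and Rts but not Rws.
Valid on: (F2).

(F2)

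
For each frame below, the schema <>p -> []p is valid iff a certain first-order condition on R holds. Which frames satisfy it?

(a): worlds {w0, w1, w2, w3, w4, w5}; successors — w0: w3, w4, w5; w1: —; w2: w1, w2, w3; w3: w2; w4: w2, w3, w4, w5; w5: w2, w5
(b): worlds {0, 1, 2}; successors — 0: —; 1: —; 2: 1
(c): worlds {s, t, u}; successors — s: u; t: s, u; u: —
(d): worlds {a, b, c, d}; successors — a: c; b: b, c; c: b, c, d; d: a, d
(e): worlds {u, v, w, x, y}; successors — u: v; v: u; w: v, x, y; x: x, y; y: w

(b)

The schema corresponds to partial functionality: forall x forall y forall z (Rxy & Rxz -> y = z).
(a): fails — w0 sees both w3 and w4.
(b): ✓.
(c): fails — t sees both s and u.
(d): fails — b sees both b and c.
(e): fails — w sees both v and x.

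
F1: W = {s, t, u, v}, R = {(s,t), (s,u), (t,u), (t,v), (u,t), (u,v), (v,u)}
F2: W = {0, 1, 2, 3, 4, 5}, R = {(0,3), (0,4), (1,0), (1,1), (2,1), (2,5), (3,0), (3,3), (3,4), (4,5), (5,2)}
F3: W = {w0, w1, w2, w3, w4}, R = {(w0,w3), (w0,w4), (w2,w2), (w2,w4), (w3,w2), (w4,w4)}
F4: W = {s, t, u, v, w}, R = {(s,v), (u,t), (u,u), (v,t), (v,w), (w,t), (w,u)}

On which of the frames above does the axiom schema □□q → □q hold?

This is the axiom for density; its first-order frame correspondent is ∀x ∀y (Rxy → ∃z (Rxz ∧ Rzy)).
F1: fails — Rut but no z with Ruz and Rzt.
F2: fails — R45 but no z with R4z and Rz5.
F3: fails — Rw0w3 but no z with Rw0z and Rzw3.
F4: fails — Rvw but no z with Rvz and Rzw.

none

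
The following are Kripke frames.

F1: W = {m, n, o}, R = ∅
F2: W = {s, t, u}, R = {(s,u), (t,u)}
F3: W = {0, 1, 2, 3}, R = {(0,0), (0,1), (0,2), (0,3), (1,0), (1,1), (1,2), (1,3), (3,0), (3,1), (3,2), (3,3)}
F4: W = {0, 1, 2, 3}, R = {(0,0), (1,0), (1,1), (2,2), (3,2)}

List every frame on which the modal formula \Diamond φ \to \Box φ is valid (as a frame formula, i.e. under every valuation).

Frame correspondent (Sahlqvist): \forall x \forall y \forall z (Rxy \wedge Rxz \to y = z) — i.e. partial functionality.
F1: ✓.
F2: ✓.
F3: fails — 0 sees both 0 and 1.
F4: fails — 1 sees both 0 and 1.

F1, F2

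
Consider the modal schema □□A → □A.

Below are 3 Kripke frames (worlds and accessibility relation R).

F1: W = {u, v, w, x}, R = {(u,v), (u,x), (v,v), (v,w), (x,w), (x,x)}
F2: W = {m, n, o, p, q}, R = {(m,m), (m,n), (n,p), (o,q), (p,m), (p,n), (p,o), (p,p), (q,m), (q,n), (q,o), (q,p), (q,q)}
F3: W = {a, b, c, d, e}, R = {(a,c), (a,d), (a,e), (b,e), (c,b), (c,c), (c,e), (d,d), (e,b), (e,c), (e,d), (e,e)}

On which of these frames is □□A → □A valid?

F1, F2, F3

Frame correspondent (Sahlqvist): ∀x ∀y (Rxy → ∃z (Rxz ∧ Rzy)) — i.e. density.
F1: ✓.
F2: ✓.
F3: ✓.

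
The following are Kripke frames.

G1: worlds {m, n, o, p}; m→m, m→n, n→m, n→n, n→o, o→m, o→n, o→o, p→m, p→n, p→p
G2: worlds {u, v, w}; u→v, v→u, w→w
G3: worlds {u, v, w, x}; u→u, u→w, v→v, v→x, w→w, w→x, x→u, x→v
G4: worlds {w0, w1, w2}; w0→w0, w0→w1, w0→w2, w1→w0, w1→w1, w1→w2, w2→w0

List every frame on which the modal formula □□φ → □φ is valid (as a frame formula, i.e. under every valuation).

G1, G3, G4

Frame correspondent (Sahlqvist): ∀x ∀y (Rxy → ∃z (Rxz ∧ Rzy)) — i.e. density.
G1: condition met.
G2: fails — Ruv but no z with Ruz and Rzv.
G3: condition met.
G4: condition met.
Valid on: G1, G3, G4.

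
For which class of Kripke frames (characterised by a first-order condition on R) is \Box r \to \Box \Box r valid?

Suppose □r→□□r is valid. Take Rxy, Ryz and set V(r)={w : Rxw}. Then □r at x, so □□r at x, so □r at y, so r at z, i.e. Rxz.
Conversely, on a frame with transitivity the schema holds at every world under every valuation.
Frame condition: \forall x \forall y \forall z (Rxy \wedge Ryz \to Rxz).

transitivity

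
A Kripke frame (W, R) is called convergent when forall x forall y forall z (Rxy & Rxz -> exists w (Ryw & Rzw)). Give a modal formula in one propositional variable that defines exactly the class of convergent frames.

◇□ψ → □◇ψ

A defining formula is ◇□ψ → □◇ψ (the .2 axiom).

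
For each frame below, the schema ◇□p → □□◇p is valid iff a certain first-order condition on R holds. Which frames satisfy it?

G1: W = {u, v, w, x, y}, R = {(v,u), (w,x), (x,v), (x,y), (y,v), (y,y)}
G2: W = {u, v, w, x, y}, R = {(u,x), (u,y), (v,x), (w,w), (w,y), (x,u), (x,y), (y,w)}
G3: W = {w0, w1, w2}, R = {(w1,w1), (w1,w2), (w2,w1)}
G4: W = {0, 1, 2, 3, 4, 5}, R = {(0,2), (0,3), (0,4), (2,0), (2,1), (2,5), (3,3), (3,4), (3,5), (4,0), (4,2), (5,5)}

Frame correspondent (Sahlqvist): ∀x ∀y ∀z ((xRy ∧ xR²z) → ∃w (yRw ∧ zRw)) — i.e. a generalized confluence (Geach) condition.
G1: fails — wRx, wR²v but no t with xRt and vRt.
G2: fails — uRx, uR²y but no t with xRt and yRt.
G3: holds.
G4: fails — 0R2, 0R²0 but no w with 2Rw and 0Rw.
Valid on: G3.

G3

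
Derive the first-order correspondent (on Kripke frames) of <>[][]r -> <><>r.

This is a Sahlqvist (Geach-type) schema ◇^1□^2r → □^0◇^2r.
First-order correspondent: forall x forall y (xRy -> exists w (y R^2 w & x R^2 w)).

forall x forall y (xRy -> exists w (y R^2 w & x R^2 w))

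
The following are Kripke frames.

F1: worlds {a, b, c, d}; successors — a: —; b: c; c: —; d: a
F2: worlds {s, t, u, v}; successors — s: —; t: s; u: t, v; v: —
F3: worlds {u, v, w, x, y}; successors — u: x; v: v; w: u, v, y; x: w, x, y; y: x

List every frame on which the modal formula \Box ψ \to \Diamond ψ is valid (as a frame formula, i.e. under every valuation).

This is the axiom for seriality; its first-order frame correspondent is \forall x \exists y Rxy.
F1: fails — world a has no successor.
F2: fails — world s has no successor.
F3: ✓.

F3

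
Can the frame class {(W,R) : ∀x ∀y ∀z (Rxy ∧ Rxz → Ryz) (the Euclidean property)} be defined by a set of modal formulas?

Yes — defined by ◇r → □◇r

This is a Sahlqvist condition; the 5 axiom ◇r → □◇r defines it.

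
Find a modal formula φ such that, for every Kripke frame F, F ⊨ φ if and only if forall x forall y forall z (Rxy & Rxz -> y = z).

The condition is partial functionality. The CD schema ◇r → □r defines it.

◇r → □r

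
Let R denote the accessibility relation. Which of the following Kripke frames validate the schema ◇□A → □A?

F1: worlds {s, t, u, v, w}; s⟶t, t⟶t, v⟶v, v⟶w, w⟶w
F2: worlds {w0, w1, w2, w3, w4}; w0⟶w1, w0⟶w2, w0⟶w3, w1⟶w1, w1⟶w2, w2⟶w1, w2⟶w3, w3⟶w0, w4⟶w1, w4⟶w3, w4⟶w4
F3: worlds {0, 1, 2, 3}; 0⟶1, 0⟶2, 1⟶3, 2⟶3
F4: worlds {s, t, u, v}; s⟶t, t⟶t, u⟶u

Frame correspondent (Sahlqvist): ∀x ∀y ∀z (Rxy ∧ Rxz → Ryz) — i.e. the Euclidean property.
F1: fails — Rvw and Rvv but not Rwv.
F2: fails — Rw0w1 and Rw0w3 but not Rw1w3.
F3: fails — R01 and R01 but not R11.
F4: holds.

F4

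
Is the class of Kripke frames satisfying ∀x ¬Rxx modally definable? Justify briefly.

Modal frame validity is preserved under surjective bounded morphisms.
The 5-cycle (worlds s,t,u,v,w with s→t→u→v→w→s) is irreflexive, and the map sending every world to a single reflexive point • is a surjective bounded morphism (forth: every edge maps to (•,•); back: every world has a successor). So any modal formula valid on the 5-cycle is also valid on the reflexive point, which is not irreflexive.
Hence irreflexivity is not modally definable.

No — not modally definable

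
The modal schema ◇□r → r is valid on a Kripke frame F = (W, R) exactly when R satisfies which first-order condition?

This is a form of the B axiom.
It corresponds to symmetry: ∀x ∀y (Rxy → Ryx).

symmetry: ∀x ∀y (Rxy → Ryx)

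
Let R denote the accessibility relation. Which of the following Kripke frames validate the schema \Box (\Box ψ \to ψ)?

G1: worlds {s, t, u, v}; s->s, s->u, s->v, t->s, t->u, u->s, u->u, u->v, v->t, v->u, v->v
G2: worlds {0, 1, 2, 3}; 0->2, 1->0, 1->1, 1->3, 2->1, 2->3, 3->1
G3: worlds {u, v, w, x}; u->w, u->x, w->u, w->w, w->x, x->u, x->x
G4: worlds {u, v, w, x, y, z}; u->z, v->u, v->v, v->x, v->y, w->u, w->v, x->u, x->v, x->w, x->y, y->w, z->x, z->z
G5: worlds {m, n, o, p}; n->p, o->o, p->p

G5

Frame correspondent (Sahlqvist): \forall x \forall y (Rxy \to Ryy) — i.e. shift-reflexivity.
G1: fails — Rvt but not Rtt.
G2: fails — R10 but not R00.
G3: fails — Rwu but not Ruu.
G4: fails — Rxw but not Rww.
G5: holds.
Valid on: G5.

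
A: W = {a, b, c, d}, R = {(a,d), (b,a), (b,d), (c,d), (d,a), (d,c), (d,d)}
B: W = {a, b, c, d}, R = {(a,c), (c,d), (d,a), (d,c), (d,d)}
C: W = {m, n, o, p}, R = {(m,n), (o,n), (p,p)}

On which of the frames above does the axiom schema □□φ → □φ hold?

A

This is the axiom for density; its first-order frame correspondent is ∀x ∀y (Rxy → ∃z (Rxz ∧ Rzy)).
A: holds.
B: fails — Rac but no z with Raz and Rzc.
C: fails — Ron but no z with Roz and Rzn.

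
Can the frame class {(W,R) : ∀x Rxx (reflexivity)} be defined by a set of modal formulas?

Yes: it is reflexivity, defined by the T schema □r → r.
Suppose □r→r is valid. At any x set V(r)={w : Rxw}. Then □r holds at x, so r holds at x, i.e. Rxx.

Definable; □r → r defines it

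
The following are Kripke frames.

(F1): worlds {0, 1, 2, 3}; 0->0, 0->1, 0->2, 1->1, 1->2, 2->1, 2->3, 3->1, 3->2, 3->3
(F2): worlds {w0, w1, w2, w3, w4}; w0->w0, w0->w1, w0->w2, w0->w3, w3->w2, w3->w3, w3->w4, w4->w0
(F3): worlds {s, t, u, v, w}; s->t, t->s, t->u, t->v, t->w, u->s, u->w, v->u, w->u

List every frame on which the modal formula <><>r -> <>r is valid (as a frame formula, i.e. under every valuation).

none

The schema corresponds to transitivity: forall x forall y forall z (Rxy & Ryz -> Rxz).
(F1): fails — R02 and R23 but not R03.
(F2): fails — Rw4w0 and Rw0w1 but not Rw4w1.
(F3): fails — Ruw and Rwu but not Ruu.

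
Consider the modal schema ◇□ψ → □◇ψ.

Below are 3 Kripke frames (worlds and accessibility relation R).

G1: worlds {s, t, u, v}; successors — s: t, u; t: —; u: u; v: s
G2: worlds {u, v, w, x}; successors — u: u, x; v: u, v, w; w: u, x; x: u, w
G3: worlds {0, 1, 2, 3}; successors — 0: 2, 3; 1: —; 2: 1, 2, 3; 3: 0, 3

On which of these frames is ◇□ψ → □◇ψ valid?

G2

This is the axiom for convergence; its first-order frame correspondent is ∀x ∀y ∀z (Rxy ∧ Rxz → ∃w (Ryw ∧ Rzw)).
G1: fails — Rsu and Rst but u and t have no common successor.
G2: condition met.
G3: fails — R23 and R21 but 3 and 1 have no common successor.
Valid on: G2.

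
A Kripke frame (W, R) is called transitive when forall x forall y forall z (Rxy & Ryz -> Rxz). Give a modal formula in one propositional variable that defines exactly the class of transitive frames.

The condition is transitivity. The 4 schema □r → □□r defines it.

□r → □□r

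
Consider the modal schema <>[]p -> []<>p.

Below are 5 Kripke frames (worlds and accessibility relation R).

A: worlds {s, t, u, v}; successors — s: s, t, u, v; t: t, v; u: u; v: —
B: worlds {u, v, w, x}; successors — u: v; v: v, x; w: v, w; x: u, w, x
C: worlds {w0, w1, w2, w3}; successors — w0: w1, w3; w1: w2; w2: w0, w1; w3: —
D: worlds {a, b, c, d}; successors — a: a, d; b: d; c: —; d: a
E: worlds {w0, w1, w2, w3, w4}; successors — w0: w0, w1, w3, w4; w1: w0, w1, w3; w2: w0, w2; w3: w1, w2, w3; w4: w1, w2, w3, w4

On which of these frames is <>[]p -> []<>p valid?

Frame correspondent (Sahlqvist): forall x forall y forall z (Rxy & Rxz -> exists w (Ryw & Rzw)) — i.e. convergence.
A: fails — Rsv and Rsv but v and v have no common successor.
B: fails — Rxu and Rxx but u and x have no common successor.
C: fails — Rw0w1 and Rw0w3 but w1 and w3 have no common successor.
D: holds.
E: holds.

D, E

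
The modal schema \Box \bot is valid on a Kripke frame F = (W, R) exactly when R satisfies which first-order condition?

□⊥ is valid iff no world has any successor (otherwise □⊥ fails at any world with one).
Conversely, on a frame with emptiness of R the schema holds at every world under every valuation.
So the correspondent is emptiness of R.

Emptiness of R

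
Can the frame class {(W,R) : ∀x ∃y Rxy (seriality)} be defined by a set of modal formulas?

Definable; □p → ◇p defines it

The condition is seriality. A defining modal formula is □p → ◇p.
Suppose □p→◇p is valid. At any x set V(p)=W. Then □p at x, so ◇p at x, so x has a successor.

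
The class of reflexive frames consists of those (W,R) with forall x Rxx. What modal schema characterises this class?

The condition is reflexivity. The T schema □p → p defines it.
Suppose □p→p is valid. At any x set V(p)={w : Rxw}. Then □p holds at x, so p holds at x, i.e. Rxx.

□p → p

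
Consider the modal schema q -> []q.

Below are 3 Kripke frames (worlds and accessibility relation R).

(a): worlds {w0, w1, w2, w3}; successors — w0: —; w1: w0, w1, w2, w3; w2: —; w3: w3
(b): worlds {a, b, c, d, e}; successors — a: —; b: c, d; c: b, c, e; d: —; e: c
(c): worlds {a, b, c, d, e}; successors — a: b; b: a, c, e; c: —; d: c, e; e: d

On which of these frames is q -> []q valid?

This is the axiom for a generalized confluence (Geach) condition; its first-order frame correspondent is forall x forall z (xRz -> exists w (x = w & z = w)).
(a): fails — w1Rw0 but w1 ≠ w0.
(b): fails — bRc but b ≠ c.
(c): fails — aRb but a ≠ b.
Valid on no frame.

none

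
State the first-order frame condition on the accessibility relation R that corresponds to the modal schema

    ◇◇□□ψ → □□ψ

This is a Sahlqvist (Geach-type) schema ◇^2□^2ψ → □^2◇^0ψ.
Minimal-valuation argument: fix x; take any y with xR^2y and any z with xR^2z. Set V(ψ) to the set of worlds R-reachable from y in exactly 2 steps. Then □^2ψ holds at y, so the antecedent holds at x; validity forces ◇^0ψ at z, giving a w with zR^0w and yR^2w.
First-order correspondent: ∀x ∀y ∀z ((xR²y ∧ xR²z) → ∃w (yR²w ∧ z = w)).

∀x ∀y ∀z ((xR²y ∧ xR²z) → ∃w (yR²w ∧ z = w))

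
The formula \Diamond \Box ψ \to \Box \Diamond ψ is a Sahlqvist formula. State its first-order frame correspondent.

Convergence

This schema is the .2 axiom.
It corresponds to convergence: \forall x \forall y \forall z (Rxy \wedge Rxz \to \exists w (Ryw \wedge Rzw)).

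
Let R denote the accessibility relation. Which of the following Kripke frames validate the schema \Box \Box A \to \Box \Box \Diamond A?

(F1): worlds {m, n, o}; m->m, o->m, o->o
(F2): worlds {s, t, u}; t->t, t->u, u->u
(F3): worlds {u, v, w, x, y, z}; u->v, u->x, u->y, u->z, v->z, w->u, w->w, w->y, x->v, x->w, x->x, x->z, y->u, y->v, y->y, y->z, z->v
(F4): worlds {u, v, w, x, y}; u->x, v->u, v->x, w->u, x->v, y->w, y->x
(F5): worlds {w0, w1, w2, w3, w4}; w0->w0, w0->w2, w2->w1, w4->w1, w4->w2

This is the axiom for a generalized confluence (Geach) condition; its first-order frame correspondent is \forall x \forall z (x R^2 z \to \exists w (x R^2 w \wedge zRw)).
(F1): ✓.
(F2): ✓.
(F3): fails — vR²v but no t with vR²t and vRt.
(F4): fails — uR²v but no t with uR²t and vRt.
(F5): fails — w0R²w1 but no w with w0R²w and w1Rw.

(F1), (F2)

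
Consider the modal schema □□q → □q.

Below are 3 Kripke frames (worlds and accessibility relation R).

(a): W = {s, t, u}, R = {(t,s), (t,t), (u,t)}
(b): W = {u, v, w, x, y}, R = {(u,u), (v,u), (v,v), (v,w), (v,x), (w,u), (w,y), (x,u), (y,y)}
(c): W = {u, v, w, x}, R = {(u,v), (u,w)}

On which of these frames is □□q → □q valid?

(a), (b)

This is the axiom for density; its first-order frame correspondent is ∀x ∀y (Rxy → ∃z (Rxz ∧ Rzy)).
(a): holds.
(b): holds.
(c): fails — Ruv but no z with Ruz and Rzv.
Valid on: (a), (b).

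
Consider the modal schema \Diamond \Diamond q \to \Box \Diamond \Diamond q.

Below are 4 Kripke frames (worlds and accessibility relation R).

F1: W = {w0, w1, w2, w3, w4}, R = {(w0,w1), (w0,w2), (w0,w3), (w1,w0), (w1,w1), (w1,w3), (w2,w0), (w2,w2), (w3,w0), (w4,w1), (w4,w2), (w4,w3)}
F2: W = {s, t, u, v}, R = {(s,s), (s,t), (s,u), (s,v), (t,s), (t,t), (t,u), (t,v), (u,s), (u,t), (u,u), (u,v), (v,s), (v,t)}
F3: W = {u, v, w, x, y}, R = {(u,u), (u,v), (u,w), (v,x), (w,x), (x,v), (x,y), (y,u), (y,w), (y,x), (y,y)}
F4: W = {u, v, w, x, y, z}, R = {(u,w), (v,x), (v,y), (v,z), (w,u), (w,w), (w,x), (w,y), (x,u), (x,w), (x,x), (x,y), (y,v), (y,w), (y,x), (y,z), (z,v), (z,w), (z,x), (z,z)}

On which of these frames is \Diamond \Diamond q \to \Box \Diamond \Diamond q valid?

This is the axiom for a generalized confluence (Geach) condition; its first-order frame correspondent is \forall x \forall y \forall z ((x R^2 y \wedge xRz) \to \exists w (y = w \wedge z R^2 w)).
F1: fails — w0R²w0, w0Rw3 but no w with w0=w and w3R²w.
F2: condition met.
F3: fails — uR²u, uRv but no t with u=t and vR²t.
F4: fails — wR²v, wRu but no t with v=t and uR²t.
Valid on: F2.

F2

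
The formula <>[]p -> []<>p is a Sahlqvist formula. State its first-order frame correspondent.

Suppose ◇□p→□◇p is valid. Take Rxy, Rxz and set V(p)={w : Ryw}. Then □p at y so ◇□p at x, so □◇p at x, so ◇p at z, giving w with Rzw and Ryw.

convergence: forall x forall y forall z (Rxy & Rxz -> exists w (Ryw & Rzw))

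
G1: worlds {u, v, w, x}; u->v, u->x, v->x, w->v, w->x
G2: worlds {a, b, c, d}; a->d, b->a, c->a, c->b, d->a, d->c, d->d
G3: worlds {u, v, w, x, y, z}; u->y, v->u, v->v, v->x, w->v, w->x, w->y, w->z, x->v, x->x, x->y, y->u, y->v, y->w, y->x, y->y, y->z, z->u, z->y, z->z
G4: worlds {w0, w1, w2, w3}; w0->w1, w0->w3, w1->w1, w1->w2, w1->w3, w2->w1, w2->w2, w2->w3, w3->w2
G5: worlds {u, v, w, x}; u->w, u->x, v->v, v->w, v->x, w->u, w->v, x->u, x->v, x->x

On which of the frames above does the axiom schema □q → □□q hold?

Frame correspondent (Sahlqvist): ∀x ∀y ∀z (Rxy ∧ Ryz → Rxz) — i.e. transitivity.
G1: holds.
G2: fails — Rdc and Rcb but not Rdb.
G3: fails — Ruy and Ryx but not Rux.
G4: fails — Rw3w2 and Rw2w1 but not Rw3w1.
G5: fails — Ruw and Rwu but not Ruu.

G1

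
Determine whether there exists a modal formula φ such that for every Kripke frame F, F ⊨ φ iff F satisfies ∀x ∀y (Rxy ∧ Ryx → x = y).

No

Any modally definable frame class is closed under surjective bounded morphisms.
The 6-cycle (worlds w0,w1,w2,w3,w4,w5 with w0→w1→w2→w3→w4→w5→w0) is antisymmetric. Sending even-indexed worlds to • and odd-indexed worlds to ∘ is a surjective bounded morphism onto the two-world frame with •↔∘, which is not antisymmetric.
So the class is not modally definable.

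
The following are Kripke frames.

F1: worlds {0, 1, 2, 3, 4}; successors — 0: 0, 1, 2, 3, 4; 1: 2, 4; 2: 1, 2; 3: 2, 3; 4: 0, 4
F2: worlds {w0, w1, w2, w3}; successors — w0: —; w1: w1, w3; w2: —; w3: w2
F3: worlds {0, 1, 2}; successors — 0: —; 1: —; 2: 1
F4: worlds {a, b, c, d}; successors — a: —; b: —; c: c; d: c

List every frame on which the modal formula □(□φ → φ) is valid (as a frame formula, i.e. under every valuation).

F4

This is the axiom for shift-reflexivity; its first-order frame correspondent is ∀x ∀y (Rxy → Ryy).
F1: fails — R01 but not R11.
F2: fails — Rw3w2 but not Rw2w2.
F3: fails — R21 but not R11.
F4: holds.
Valid on: F4.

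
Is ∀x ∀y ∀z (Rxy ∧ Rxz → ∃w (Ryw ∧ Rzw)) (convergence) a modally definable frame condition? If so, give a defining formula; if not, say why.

The condition is convergence. A defining modal formula is ◇□q → □◇q.
Suppose ◇□q→□◇q is valid. Take Rxy, Rxz and set V(q)={w : Ryw}. Then □q at y so ◇□q at x, so □◇q at x, so ◇q at z, giving w with Rzw and Ryw.

Definable; ◇□q → □◇q defines it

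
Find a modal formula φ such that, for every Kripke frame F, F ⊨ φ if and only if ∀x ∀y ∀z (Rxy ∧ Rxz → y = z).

◇q → □q

A defining formula is ◇q → □q (the CD axiom).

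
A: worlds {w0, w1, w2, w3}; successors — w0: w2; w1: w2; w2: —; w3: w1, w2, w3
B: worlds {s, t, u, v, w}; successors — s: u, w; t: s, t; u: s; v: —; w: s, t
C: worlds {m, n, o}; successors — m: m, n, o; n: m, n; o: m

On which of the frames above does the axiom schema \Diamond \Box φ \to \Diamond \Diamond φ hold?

B, C

The schema corresponds to a generalized confluence (Geach) condition: \forall x \forall y (xRy \to \exists w (yRw \wedge x R^2 w)).
A: fails — w0Rw2 but no w with w2Rw and w0R²w.
B: holds.
C: holds.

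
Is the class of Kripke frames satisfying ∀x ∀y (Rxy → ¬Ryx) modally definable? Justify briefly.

Any modally definable frame class is closed under surjective bounded morphisms.
The 3-cycle (worlds 0,1,2 with 0→1→2→0) is asymmetric. Mapping every world to a single reflexive point • is a surjective bounded morphism, and the reflexive point is not asymmetric (R•• but asymmetry requires ¬R••).
So no modal formula (or set of formulas) defines exactly the asymmetric frames.

No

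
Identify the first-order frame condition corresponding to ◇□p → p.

This is a form of the B axiom.
It corresponds to symmetry: ∀x ∀y (Rxy → Ryx).

Symmetry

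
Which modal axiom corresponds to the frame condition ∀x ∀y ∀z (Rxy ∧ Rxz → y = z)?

◇s → □s

The condition is partial functionality. The CD schema ◇s → □s defines it.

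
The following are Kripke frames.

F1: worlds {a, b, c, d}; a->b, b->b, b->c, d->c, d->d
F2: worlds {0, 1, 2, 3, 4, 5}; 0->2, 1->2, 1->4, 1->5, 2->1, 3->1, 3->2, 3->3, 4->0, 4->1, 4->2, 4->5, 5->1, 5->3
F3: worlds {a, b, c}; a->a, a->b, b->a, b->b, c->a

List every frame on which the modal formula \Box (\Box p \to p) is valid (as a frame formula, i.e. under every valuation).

This is the axiom for shift-reflexivity; its first-order frame correspondent is \forall x \forall y (Rxy \to Ryy).
F1: fails — Rbc but not Rcc.
F2: fails — R32 but not R22.
F3: satisfies the condition.

F3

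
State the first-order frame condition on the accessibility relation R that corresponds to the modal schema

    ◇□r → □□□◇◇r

∀x ∀y ∀z ((xRy ∧ xR³z) → ∃w (yRw ∧ zR²w))

This is a Sahlqvist (Geach-type) schema ◇^1□^1r → □^3◇^2r.
Minimal-valuation argument: fix x; take any y with xR^1y and any z with xR^3z. Set V(r) to the set of worlds R-reachable from y in exactly 1 step. Then □^1r holds at y, so the antecedent holds at x; validity forces ◇^2r at z, giving a w with zR^2w and yR^1w.
First-order correspondent: ∀x ∀y ∀z ((xRy ∧ xR³z) → ∃w (yRw ∧ zR²w)).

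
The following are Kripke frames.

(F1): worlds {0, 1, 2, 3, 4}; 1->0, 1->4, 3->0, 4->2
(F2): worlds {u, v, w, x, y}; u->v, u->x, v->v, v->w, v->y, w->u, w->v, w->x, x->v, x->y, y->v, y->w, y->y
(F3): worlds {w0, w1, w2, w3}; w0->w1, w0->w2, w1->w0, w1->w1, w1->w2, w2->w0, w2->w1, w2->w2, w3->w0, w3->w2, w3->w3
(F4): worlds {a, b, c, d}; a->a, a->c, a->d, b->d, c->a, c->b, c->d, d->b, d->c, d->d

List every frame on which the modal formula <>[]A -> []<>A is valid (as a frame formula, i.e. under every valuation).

Frame correspondent (Sahlqvist): forall x forall y forall z (Rxy & Rxz -> exists w (Ryw & Rzw)) — i.e. convergence.
(F1): fails — R10 and R10 but 0 and 0 have no common successor.
(F2): satisfies the condition.
(F3): satisfies the condition.
(F4): satisfies the condition.

(F2), (F3), (F4)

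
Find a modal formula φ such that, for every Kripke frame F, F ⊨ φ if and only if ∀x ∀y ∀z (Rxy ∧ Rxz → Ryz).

The condition is the Euclidean property. The 5 schema ◇q → □◇q defines it.
Suppose ◇q→□◇q is valid. Take Rxy, Rxz and set V(q)={y}. Then ◇q at x, so □◇q at x, so ◇q at z, so some w with Rzw has q; w=y, i.e. Rzy. By symmetry of the argument, Ryz.

◇q → □◇q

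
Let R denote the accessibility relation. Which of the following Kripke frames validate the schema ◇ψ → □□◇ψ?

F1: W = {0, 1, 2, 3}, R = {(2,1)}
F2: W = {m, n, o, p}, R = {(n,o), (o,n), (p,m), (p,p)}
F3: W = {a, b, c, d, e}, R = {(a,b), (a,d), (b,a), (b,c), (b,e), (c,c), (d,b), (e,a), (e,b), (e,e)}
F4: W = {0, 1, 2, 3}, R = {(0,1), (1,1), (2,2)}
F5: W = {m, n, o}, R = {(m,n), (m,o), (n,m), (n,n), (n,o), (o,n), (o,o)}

F1, F4

The schema corresponds to a generalized confluence (Geach) condition: ∀x ∀y ∀z ((xRy ∧ xR²z) → ∃w (y = w ∧ zRw)).
F1: satisfies the condition.
F2: fails — pRm, pR²m but no w with m=w and mRw.
F3: fails — aRb, aR²b but no w with b=w and bRw.
F4: satisfies the condition.
F5: fails — nRm, nR²m but no w with m=w and mRw.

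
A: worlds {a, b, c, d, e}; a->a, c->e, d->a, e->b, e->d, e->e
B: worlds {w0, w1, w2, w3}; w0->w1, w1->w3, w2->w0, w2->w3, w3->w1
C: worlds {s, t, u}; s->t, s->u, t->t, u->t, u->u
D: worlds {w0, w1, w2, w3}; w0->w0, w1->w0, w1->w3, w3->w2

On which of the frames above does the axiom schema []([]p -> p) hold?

Frame correspondent (Sahlqvist): forall x forall y (Rxy -> Ryy) — i.e. shift-reflexivity.
A: fails — Reb but not Rbb.
B: fails — Rw3w1 but not Rw1w1.
C: satisfies the condition.
D: fails — Rw3w2 but not Rw2w2.

C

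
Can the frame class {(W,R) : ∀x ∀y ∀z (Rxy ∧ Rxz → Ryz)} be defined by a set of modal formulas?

Yes: it is the Euclidean property, defined by the 5 schema ◇q → □◇q.
Suppose ◇q→□◇q is valid. Take Rxy, Rxz and set V(q)={y}. Then ◇q at x, so □◇q at x, so ◇q at z, so some w with Rzw has q; w=y, i.e. Rzy. By symmetry of the argument, Ryz.

Definable; ◇q → □◇q defines it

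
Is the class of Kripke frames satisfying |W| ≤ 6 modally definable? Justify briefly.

No

Any modally definable frame class is closed under disjoint unions.
Any modal formula valid on each of 7 disjoint one-world frames is valid on their disjoint union (validity is preserved under disjoint unions). Each one-world frame has |W|=1≤6, but the union has |W|=7.
So the class is not modally definable.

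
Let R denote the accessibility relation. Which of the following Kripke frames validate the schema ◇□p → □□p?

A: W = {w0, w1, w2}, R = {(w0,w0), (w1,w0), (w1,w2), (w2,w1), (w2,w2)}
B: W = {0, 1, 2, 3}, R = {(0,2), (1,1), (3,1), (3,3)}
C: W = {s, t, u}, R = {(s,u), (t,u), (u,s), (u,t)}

C

The schema corresponds to a generalized confluence (Geach) condition: ∀x ∀y ∀z ((xRy ∧ xR²z) → ∃w (yRw ∧ z = w)).
A: fails — w1Rw0, w1R²w1 but no w with w0Rw and w1=w.
B: fails — 3R1, 3R²3 but no w with 1Rw and 3=w.
C: condition met.
Valid on: C.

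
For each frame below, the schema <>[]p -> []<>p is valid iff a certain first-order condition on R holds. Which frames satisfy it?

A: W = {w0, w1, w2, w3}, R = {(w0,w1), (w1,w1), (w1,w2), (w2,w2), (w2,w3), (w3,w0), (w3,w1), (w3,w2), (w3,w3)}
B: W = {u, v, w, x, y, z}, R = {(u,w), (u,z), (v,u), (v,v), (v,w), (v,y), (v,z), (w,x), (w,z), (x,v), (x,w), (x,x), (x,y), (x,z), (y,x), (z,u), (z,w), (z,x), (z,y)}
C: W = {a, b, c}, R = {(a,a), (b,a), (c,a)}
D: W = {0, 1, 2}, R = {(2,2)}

This is the axiom for convergence; its first-order frame correspondent is forall x forall y forall z (Rxy & Rxz -> exists w (Ryw & Rzw)).
A: fails — Rw3w0 and Rw3w2 but w0 and w2 have no common successor.
B: fails — Rvv and Rvy but v and y have no common successor.
C: ✓.
D: ✓.

C, D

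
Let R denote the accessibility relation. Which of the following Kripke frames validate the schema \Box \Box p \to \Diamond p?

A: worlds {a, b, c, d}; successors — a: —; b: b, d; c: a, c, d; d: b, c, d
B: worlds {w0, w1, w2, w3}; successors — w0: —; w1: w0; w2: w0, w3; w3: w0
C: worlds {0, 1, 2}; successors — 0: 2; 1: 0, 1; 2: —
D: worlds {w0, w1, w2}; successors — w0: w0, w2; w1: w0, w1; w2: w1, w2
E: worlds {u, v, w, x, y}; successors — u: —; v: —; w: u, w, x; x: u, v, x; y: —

D

Frame correspondent (Sahlqvist): \forall x \exists w (x R^2 w \wedge xRw) — i.e. a generalized confluence (Geach) condition.
A: fails — at a but no w with aR²w and aRw.
B: fails — at w0 but no w with w0R²w and w0Rw.
C: fails — at 0 but no w with 0R²w and 0Rw.
D: satisfies the condition.
E: fails — at u but no t with uR²t and uRt.
Valid on: D.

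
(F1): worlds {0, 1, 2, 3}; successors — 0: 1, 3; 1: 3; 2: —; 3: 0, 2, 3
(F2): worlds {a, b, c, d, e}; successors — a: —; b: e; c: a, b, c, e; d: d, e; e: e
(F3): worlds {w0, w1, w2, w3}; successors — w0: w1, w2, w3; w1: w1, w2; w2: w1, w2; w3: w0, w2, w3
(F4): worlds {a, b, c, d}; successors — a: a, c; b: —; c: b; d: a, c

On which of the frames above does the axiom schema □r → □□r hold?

(F2)

Frame correspondent (Sahlqvist): ∀x ∀y ∀z (Rxy ∧ Ryz → Rxz) — i.e. transitivity.
(F1): fails — R03 and R32 but not R02.
(F2): ✓.
(F3): fails — Rw3w2 and Rw2w1 but not Rw3w1.
(F4): fails — Rdc and Rcb but not Rdb.
Valid on: (F2).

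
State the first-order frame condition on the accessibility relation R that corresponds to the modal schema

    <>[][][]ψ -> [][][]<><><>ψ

forall x forall y forall z ((xRy & x R^3 z) -> exists w (y R^3 w & z R^3 w))

This is a Sahlqvist (Geach-type) schema ◇^1□^3ψ → □^3◇^3ψ.
Minimal-valuation argument: fix x; take any y with xR^1y and any z with xR^3z. Set V(ψ) to the set of worlds R-reachable from y in exactly 3 steps. Then □^3ψ holds at y, so the antecedent holds at x; validity forces ◇^3ψ at z, giving a w with zR^3w and yR^3w.
First-order correspondent: forall x forall y forall z ((xRy & x R^3 z) -> exists w (y R^3 w & z R^3 w)).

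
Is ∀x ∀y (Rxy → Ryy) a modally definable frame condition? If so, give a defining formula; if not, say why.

The condition is shift-reflexivity. A defining modal formula is □(□r → r).
Suppose □(□r→r) is valid. Take Rxy and set V(r)={w : Ryw}. Then at y, □r holds; since □(□r→r) at x, □r→r at y, so r at y, i.e. Ryy.

Yes — defined by □(□r → r)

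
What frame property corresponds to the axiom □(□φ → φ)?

Shift-reflexivity

This schema is the T□ axiom.
Its frame correspondent is shift-reflexivity — ∀x ∀y (Rxy → Ryy).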